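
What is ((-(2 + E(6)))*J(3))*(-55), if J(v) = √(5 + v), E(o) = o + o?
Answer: 1540*√2 ≈ 2177.9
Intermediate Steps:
E(o) = 2*o
((-(2 + E(6)))*J(3))*(-55) = ((-(2 + 2*6))*√(5 + 3))*(-55) = ((-(2 + 12))*√8)*(-55) = ((-1*14)*(2*√2))*(-55) = -28*√2*(-55) = 1540*√2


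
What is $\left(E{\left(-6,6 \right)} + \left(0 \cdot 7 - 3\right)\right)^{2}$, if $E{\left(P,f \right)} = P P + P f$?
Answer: $9$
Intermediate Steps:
$E{\left(P,f \right)} = P^{2} + P f$
$\left(E{\left(-6,6 \right)} + \left(0 \cdot 7 - 3\right)\right)^{2} = \left(- 6 \left(-6 + 6\right) + \left(0 \cdot 7 - 3\right)\right)^{2} = \left(\left(-6\right) 0 + \left(0 - 3\right)\right)^{2} = \left(0 - 3\right)^{2} = \left(-3\right)^{2} = 9$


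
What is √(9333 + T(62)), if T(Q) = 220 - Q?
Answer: √9491 ≈ 97.422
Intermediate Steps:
√(9333 + T(62)) = √(9333 + (220 - 1*62)) = √(9333 + (220 - 62)) = √(9333 + 158) = √9491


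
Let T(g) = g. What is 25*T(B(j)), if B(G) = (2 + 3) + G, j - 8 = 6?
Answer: 475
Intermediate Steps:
j = 14 (j = 8 + 6 = 14)
B(G) = 5 + G
25*T(B(j)) = 25*(5 + 14) = 25*19 = 475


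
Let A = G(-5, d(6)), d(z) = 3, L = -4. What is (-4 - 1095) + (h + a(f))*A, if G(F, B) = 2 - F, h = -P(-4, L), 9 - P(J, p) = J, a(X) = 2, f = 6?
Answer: -1176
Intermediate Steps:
P(J, p) = 9 - J
h = -13 (h = -(9 - 1*(-4)) = -(9 + 4) = -1*13 = -13)
A = 7 (A = 2 - 1*(-5) = 2 + 5 = 7)
(-4 - 1095) + (h + a(f))*A = (-4 - 1095) + (-13 + 2)*7 = -1099 - 11*7 = -1099 - 77 = -1176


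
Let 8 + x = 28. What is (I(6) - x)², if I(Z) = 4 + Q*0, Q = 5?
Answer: 256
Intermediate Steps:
x = 20 (x = -8 + 28 = 20)
I(Z) = 4 (I(Z) = 4 + 5*0 = 4 + 0 = 4)
(I(6) - x)² = (4 - 1*20)² = (4 - 20)² = (-16)² = 256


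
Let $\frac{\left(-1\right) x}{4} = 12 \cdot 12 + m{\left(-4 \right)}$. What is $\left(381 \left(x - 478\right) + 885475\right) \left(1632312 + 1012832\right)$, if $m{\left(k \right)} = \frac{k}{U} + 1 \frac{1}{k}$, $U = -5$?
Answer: $\frac{6388853335216}{5} \approx 1.2778 \cdot 10^{12}$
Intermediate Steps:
$m{\left(k \right)} = \frac{1}{k} - \frac{k}{5}$ ($m{\left(k \right)} = \frac{k}{-5} + 1 \frac{1}{k} = k \left(- \frac{1}{5}\right) + \frac{1}{k} = - \frac{k}{5} + \frac{1}{k} = \frac{1}{k} - \frac{k}{5}$)
$x = - \frac{2891}{5}$ ($x = - 4 \left(12 \cdot 12 + \left(\frac{1}{-4} - - \frac{4}{5}\right)\right) = - 4 \left(144 + \left(- \frac{1}{4} + \frac{4}{5}\right)\right) = - 4 \left(144 + \frac{11}{20}\right) = \left(-4\right) \frac{2891}{20} = - \frac{2891}{5} \approx -578.2$)
$\left(381 \left(x - 478\right) + 885475\right) \left(1632312 + 1012832\right) = \left(381 \left(- \frac{2891}{5} - 478\right) + 885475\right) \left(1632312 + 1012832\right) = \left(381 \left(- \frac{5281}{5}\right) + 885475\right) 2645144 = \left(- \frac{2012061}{5} + 885475\right) 2645144 = \frac{2415314}{5} \cdot 2645144 = \frac{6388853335216}{5}$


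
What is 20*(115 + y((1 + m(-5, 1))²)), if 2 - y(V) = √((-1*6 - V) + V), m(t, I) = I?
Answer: 2340 - 20*I*√6 ≈ 2340.0 - 48.99*I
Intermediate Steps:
y(V) = 2 - I*√6 (y(V) = 2 - √((-1*6 - V) + V) = 2 - √((-6 - V) + V) = 2 - √(-6) = 2 - I*√6)
20*(115 + y((1 + m(-5, 1))²)) = 20*(115 + (2 - I*√6)) = 20*(117 - I*√6) = 2340 - 20*I*√6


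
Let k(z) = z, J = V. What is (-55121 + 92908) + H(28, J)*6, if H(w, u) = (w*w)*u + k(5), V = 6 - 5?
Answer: 42521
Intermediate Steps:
V = 1
J = 1
H(w, u) = 5 + u*w² (H(w, u) = (w*w)*u + 5 = w²*u + 5 = u*w² + 5 = 5 + u*w²)
(-55121 + 92908) + H(28, J)*6 = (-55121 + 92908) + (5 + 1*28²)*6 = 37787 + (5 + 1*784)*6 = 37787 + (5 + 784)*6 = 37787 + 789*6 = 37787 + 4734 = 42521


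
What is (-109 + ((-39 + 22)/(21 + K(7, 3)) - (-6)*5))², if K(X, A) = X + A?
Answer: 6081156/961 ≈ 6327.9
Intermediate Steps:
K(X, A) = A + X
(-109 + ((-39 + 22)/(21 + K(7, 3)) - (-6)*5))² = (-109 + ((-39 + 22)/(21 + (3 + 7)) - (-6)*5))² = (-109 + (-17/(21 + 10) - 1*(-30)))² = (-109 + (-17/31 + 30))² = (-109 + 913/31)² = (-2466/31)² = 6081156/961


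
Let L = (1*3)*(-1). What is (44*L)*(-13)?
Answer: 1716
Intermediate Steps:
L = -3 (L = 3*(-1) = -3)
(44*L)*(-13) = (44*(-3))*(-13) = -132*(-13) = 1716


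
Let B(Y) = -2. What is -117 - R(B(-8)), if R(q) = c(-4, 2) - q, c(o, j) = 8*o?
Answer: -87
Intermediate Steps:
R(q) = -32 - q (R(q) = 8*(-4) - q = -32 - q)
-117 - R(B(-8)) = -117 - (-32 - 1*(-2)) = -117 - (-32 + 2) = -117 - 1*(-30) = -117 + 30 = -87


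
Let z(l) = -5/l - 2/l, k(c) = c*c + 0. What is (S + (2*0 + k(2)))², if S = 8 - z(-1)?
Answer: 25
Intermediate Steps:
k(c) = c² (k(c) = c² + 0 = c²)
z(l) = -7/l
S = 1 (S = 8 - (-7)/(-1) = 8 - (-7)*(-1) = 8 - 1*7 = 8 - 7 = 1)
(S + (2*0 + k(2)))² = (1 + (2*0 + 2²))² = (1 + (0 + 4))² = (1 + 4)² = 5² = 25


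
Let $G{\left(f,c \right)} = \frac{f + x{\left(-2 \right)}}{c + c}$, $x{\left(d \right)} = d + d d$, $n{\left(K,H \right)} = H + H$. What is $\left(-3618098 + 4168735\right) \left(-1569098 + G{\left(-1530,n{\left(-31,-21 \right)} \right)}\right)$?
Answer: $- \frac{18143861380612}{21} \approx -8.6399 \cdot 10^{11}$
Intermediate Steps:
$n{\left(K,H \right)} = 2 H$
$x{\left(d \right)} = d + d^{2}$
$G{\left(f,c \right)} = \frac{2 + f}{2 c}$ ($G{\left(f,c \right)} = \frac{f - 2 \left(1 - 2\right)}{c + c} = \frac{f - -2}{2 c} = \left(f + 2\right) \frac{1}{2 c} = \left(2 + f\right) \frac{1}{2 c} = \frac{2 + f}{2 c}$)
$\left(-3618098 + 4168735\right) \left(-1569098 + G{\left(-1530,n{\left(-31,-21 \right)} \right)}\right) = \left(-3618098 + 4168735\right) \left(-1569098 + \frac{2 - 1530}{2 \cdot 2 \left(-21\right)}\right) = 550637 \left(-1569098 + \frac{1}{2} \frac{1}{-42} \left(-1528\right)\right) = 550637 \left(-1569098 + \frac{1}{2} \left(- \frac{1}{42}\right) \left(-1528\right)\right) = 550637 \left(-1569098 + \frac{382}{21}\right) = 550637 \left(- \frac{32950676}{21}\right) = - \frac{18143861380612}{21}$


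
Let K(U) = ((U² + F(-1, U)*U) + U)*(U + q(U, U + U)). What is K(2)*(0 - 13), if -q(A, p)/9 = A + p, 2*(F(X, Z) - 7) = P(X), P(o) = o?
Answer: 12844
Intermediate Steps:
F(X, Z) = 7 + X/2
q(A, p) = -9*A - 9*p (q(A, p) = -9*(A + p) = -9*A - 9*p)
K(U) = -26*U*(U² + 15*U/2) (K(U) = ((U² + (7 + (½)*(-1))*U) + U)*(U + (-9*U - 9*(U + U))) = ((U² + (7 - ½)*U) + U)*(U + (-9*U - 18*U)) = ((U² + 13*U/2) + U)*(U + (-9*U - 18*U)) = (U² + 15*U/2)*(U - 27*U) = (U² + 15*U/2)*(-26*U) = -26*U*(U² + 15*U/2))
K(2)*(0 - 13) = (2²*(-195 - 26*2))*(0 - 13) = (4*(-195 - 52))*(-13) = (4*(-247))*(-13) = -988*(-13) = 12844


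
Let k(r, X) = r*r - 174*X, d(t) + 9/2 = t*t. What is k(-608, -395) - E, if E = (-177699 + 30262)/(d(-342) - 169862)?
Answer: 46383982296/105805 ≈ 4.3839e+5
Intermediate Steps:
d(t) = -9/2 + t² (d(t) = -9/2 + t*t = -9/2 + t²)
k(r, X) = r² - 174*X
E = 294874/105805 (E = (-177699 + 30262)/((-9/2 + (-342)²) - 169862) = -147437/((-9/2 + 116964) - 169862) = -147437/(233919/2 - 169862) = -147437/(-105805/2) = -147437*(-2/105805) = 294874/105805 ≈ 2.7870)
k(-608, -395) - E = ((-608)² - 174*(-395)) - 1*294874/105805 = (369664 + 68730) - 294874/105805 = 438394 - 294874/105805 = 46383982296/105805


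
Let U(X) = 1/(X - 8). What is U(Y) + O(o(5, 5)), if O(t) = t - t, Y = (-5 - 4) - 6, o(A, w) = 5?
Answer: -1/23 ≈ -0.043478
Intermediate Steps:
Y = -15 (Y = -9 - 6 = -15)
U(X) = 1/(-8 + X)
O(t) = 0
U(Y) + O(o(5, 5)) = 1/(-8 - 15) + 0 = 1/(-23) + 0 = -1/23 + 0 = -1/23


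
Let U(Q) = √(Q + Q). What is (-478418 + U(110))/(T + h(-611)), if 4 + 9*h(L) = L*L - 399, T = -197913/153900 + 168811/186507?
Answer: -508601343778200/44049079475467 + 2126179800*√55/44049079475467 ≈ -11.546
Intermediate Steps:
T = -404894333/1063089900 (T = -197913*1/153900 + 168811*(1/186507) = -65971/51300 + 168811/186507 = -404894333/1063089900 ≈ -0.38087)
h(L) = -403/9 + L²/9 (h(L) = -4/9 + (L*L - 399)/9 = -4/9 + (L² - 399)/9 = -4/9 + (-399 + L²)/9 = -4/9 + (-133/3 + L²/9) = -403/9 + L²/9)
U(Q) = √2*√Q (U(Q) = √(2*Q) = √2*√Q)
(-478418 + U(110))/(T + h(-611)) = (-478418 + √2*√110)/(-404894333/1063089900 + (-403/9 + (⅑)*(-611)²)) = (-478418 + 2*√55)/(-404894333/1063089900 + (-403/9 + (⅑)*373321)) = (-478418 + 2*√55)/(-404894333/1063089900 + (-403/9 + 373321/9)) = (-478418 + 2*√55)/(-404894333/1063089900 + 124306/3) = (-478418 + 2*√55)/(44049079475467/1063089900) = (-478418 + 2*√55)*(1063089900/44049079475467) = -508601343778200/44049079475467 + 2126179800*√55/44049079475467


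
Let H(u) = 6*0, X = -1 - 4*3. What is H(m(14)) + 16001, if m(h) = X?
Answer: 16001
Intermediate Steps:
X = -13 (X = -1 - 12 = -13)
m(h) = -13
H(u) = 0
H(m(14)) + 16001 = 0 + 16001 = 16001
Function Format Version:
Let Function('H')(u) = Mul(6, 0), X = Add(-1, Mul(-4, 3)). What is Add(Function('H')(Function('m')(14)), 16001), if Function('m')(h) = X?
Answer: 16001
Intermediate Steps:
X = -13 (X = Add(-1, -12) = -13)
Function('m')(h) = -13
Function('H')(u) = 0
Add(Function('H')(Function('m')(14)), 16001) = Add(0, 16001) = 16001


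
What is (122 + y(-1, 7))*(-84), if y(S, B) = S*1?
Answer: -10164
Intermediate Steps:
y(S, B) = S
(122 + y(-1, 7))*(-84) = (122 - 1)*(-84) = 121*(-84) = -10164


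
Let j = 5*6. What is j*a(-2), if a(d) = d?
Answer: -60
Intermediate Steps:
j = 30
j*a(-2) = 30*(-2) = -60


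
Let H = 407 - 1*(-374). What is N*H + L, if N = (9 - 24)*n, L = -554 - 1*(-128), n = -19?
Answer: 222159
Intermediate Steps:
H = 781 (H = 407 + 374 = 781)
L = -426 (L = -554 + 128 = -426)
N = 285 (N = (9 - 24)*(-19) = -15*(-19) = 285)
N*H + L = 285*781 - 426 = 222585 - 426 = 222159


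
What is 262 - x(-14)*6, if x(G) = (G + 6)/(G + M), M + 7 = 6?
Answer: 1294/5 ≈ 258.80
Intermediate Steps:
M = -1 (M = -7 + 6 = -1)
x(G) = (6 + G)/(-1 + G) (x(G) = (G + 6)/(G - 1) = (6 + G)/(-1 + G))
262 - x(-14)*6 = 262 - (6 - 14)/(-1 - 14)*6 = 262 - -8/(-15)*6 = 262 - (-1/15*(-8))*6 = 262 - 8*6/15 = 262 - 1*16/5 = 262 - 16/5 = 1294/5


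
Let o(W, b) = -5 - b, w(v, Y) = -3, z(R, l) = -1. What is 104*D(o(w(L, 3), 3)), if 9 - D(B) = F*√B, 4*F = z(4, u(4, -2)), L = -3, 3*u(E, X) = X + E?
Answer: 936 + 52*I*√2 ≈ 936.0 + 73.539*I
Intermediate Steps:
u(E, X) = E/3 + X/3 (u(E, X) = (X + E)/3 = (E + X)/3 = E/3 + X/3)
F = -¼ (F = (¼)*(-1) = -¼ ≈ -0.25000)
D(B) = 9 + √B/4 (D(B) = 9 - (-1)*√B/4 = 9 + √B/4)
104*D(o(w(L, 3), 3)) = 104*(9 + √(-5 - 1*3)/4) = 104*(9 + √(-5 - 3)/4) = 104*(9 + √(-8)/4) = 104*(9 + (2*I*√2)/4) = 104*(9 + I*√2/2) = 936 + 52*I*√2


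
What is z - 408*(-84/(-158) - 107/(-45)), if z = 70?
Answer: -1323698/1185 ≈ -1117.0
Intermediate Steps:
z - 408*(-84/(-158) - 107/(-45)) = 70 - 408*(-84/(-158) - 107/(-45)) = 70 - 408*(-84*(-1/158) - 107*(-1/45)) = 70 - 408*(42/79 + 107/45) = 70 - 408*10343/3555 = 70 - 1406648/1185 = -1323698/1185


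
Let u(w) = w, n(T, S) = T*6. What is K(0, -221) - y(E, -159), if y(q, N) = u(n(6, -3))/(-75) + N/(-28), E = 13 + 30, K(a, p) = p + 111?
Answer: -80639/700 ≈ -115.20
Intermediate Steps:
n(T, S) = 6*T
K(a, p) = 111 + p
E = 43
y(q, N) = -12/25 - N/28 (y(q, N) = (6*6)/(-75) + N/(-28) = 36*(-1/75) + N*(-1/28) = -12/25 - N/28)
K(0, -221) - y(E, -159) = (111 - 221) - (-12/25 - 1/28*(-159)) = -110 - (-12/25 + 159/28) = -110 - 1*3639/700 = -110 - 3639/700 = -80639/700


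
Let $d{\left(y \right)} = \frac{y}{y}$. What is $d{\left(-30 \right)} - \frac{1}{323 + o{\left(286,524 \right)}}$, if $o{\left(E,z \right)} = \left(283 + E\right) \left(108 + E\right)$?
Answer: $\frac{224508}{224509} \approx 1.0$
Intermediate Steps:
$o{\left(E,z \right)} = \left(108 + E\right) \left(283 + E\right)$
$d{\left(y \right)} = 1$
$d{\left(-30 \right)} - \frac{1}{323 + o{\left(286,524 \right)}} = 1 - \frac{1}{323 + \left(30564 + 286^{2} + 391 \cdot 286\right)} = 1 - \frac{1}{323 + \left(30564 + 81796 + 111826\right)} = 1 - \frac{1}{323 + 224186} = 1 - \frac{1}{224509} = \frac{224508}{224509}$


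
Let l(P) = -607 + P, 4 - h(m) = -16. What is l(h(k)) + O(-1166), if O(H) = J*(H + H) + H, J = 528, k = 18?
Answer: -1233049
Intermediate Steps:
h(m) = 20 (h(m) = 4 - 1*(-16) = 4 + 16 = 20)
O(H) = 1057*H (O(H) = 528*(H + H) + H = 528*(2*H) + H = 1056*H + H = 1057*H)
l(h(k)) + O(-1166) = (-607 + 20) + 1057*(-1166) = -587 - 1232462 = -1233049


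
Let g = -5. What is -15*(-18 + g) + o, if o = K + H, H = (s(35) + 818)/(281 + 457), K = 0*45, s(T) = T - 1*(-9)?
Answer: 127736/369 ≈ 346.17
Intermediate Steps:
s(T) = 9 + T (s(T) = T + 9 = 9 + T)
K = 0
H = 431/369 (H = ((9 + 35) + 818)/(281 + 457) = (44 + 818)/738 = 862*(1/738) = 431/369 ≈ 1.1680)
o = 431/369 (o = 0 + 431/369 = 431/369 ≈ 1.1680)
-15*(-18 + g) + o = -15*(-18 - 5) + 431/369 = -15*(-23) + 431/369 = 345 + 431/369 = 127736/369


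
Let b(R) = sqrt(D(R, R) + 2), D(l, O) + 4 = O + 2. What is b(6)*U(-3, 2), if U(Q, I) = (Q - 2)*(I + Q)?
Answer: 5*sqrt(6) ≈ 12.247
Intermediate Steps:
D(l, O) = -2 + O (D(l, O) = -4 + (O + 2) = -4 + (2 + O) = -2 + O)
U(Q, I) = (-2 + Q)*(I + Q)
b(R) = sqrt(R) (b(R) = sqrt((-2 + R) + 2) = sqrt(R))
b(6)*U(-3, 2) = sqrt(6)*((-3)**2 - 2*2 - 2*(-3) + 2*(-3)) = sqrt(6)*(9 - 4 + 6 - 6) = sqrt(6)*5 = 5*sqrt(6)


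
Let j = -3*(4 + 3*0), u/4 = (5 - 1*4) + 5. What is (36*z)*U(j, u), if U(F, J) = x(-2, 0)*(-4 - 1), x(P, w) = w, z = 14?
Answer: 0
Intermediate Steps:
u = 24 (u = 4*((5 - 1*4) + 5) = 4*((5 - 4) + 5) = 4*(1 + 5) = 4*6 = 24)
j = -12 (j = -3*(4 + 0) = -3*4 = -12)
U(F, J) = 0 (U(F, J) = 0*(-4 - 1) = 0*(-5) = 0)
(36*z)*U(j, u) = (36*14)*0 = 504*0 = 0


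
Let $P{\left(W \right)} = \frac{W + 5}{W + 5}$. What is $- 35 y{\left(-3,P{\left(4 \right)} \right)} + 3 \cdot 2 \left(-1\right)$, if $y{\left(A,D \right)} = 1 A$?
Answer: $99$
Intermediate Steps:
$P{\left(W \right)} = 1$ ($P{\left(W \right)} = \frac{5 + W}{5 + W} = 1$)
$y{\left(A,D \right)} = A$
$- 35 y{\left(-3,P{\left(4 \right)} \right)} + 3 \cdot 2 \left(-1\right) = \left(-35\right) \left(-3\right) + 3 \cdot 2 \left(-1\right) = 105 + 6 \left(-1\right) = 105 - 6 = 99$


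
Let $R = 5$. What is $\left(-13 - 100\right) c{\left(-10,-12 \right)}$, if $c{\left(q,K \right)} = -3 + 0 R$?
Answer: $339$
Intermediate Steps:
$c{\left(q,K \right)} = -3$ ($c{\left(q,K \right)} = -3 + 0 \cdot 5 = -3 + 0 = -3$)
$\left(-13 - 100\right) c{\left(-10,-12 \right)} = \left(-13 - 100\right) \left(-3\right) = \left(-113\right) \left(-3\right) = 339$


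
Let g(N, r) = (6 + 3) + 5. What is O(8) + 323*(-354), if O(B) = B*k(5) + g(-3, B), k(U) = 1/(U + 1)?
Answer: -342980/3 ≈ -1.1433e+5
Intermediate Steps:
k(U) = 1/(1 + U)
g(N, r) = 14 (g(N, r) = 9 + 5 = 14)
O(B) = 14 + B/6 (O(B) = B/(1 + 5) + 14 = B/6 + 14 = 14 + B/6)
O(8) + 323*(-354) = (14 + (⅙)*8) + 323*(-354) = (14 + 4/3) - 114342 = 46/3 - 114342 = -342980/3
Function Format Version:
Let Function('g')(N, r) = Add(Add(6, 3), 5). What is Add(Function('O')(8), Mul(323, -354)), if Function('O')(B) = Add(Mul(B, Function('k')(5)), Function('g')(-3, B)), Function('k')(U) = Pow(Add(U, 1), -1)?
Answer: Rational(-342980, 3) ≈ -1.1433e+5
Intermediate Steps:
Function('k')(U) = Pow(Add(1, U), -1)
Function('g')(N, r) = 14 (Function('g')(N, r) = Add(9, 5) = 14)
Function('O')(B) = Add(14, Mul(Rational(1, 6), B)) (Function('O')(B) = Add(Mul(B, Pow(Add(1, 5), -1)), 14) = Add(Mul(B, Pow(6, -1)), 14) = Add(Mul(B, Rational(1, 6)), 14) = Add(Mul(Rational(1, 6), B), 14) = Add(14, Mul(Rational(1, 6), B)))
Add(Function('O')(8), Mul(323, -354)) = Add(Add(14, Mul(Rational(1, 6), 8)), Mul(323, -354)) = Add(Add(14, Rational(4, 3)), -114342) = Add(Rational(46, 3), -114342) = Rational(-342980, 3)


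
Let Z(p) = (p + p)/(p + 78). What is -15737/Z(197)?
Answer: -4327675/394 ≈ -10984.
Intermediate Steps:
Z(p) = 2*p/(78 + p) (Z(p) = (2*p)/(78 + p) = 2*p/(78 + p))
-15737/Z(197) = -15737/(2*197/(78 + 197)) = -15737/(2*197/275) = -15737/(2*197*(1/275)) = -15737/394/275 = -15737*275/394 = -4327675/394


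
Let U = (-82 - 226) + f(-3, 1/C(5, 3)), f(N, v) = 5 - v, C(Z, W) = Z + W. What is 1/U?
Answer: -8/2425 ≈ -0.0032990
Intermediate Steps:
C(Z, W) = W + Z
U = -2425/8 (U = (-82 - 226) + (5 - 1/(3 + 5)) = -308 + (5 - 1/8) = -308 + (5 - 1*⅛) = -308 + (5 - ⅛) = -308 + 39/8 = -2425/8 ≈ -303.13)
1/U = 1/(-2425/8) = -8/2425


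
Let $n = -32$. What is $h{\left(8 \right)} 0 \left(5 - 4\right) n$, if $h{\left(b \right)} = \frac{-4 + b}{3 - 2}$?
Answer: $0$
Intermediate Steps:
$h{\left(b \right)} = -4 + b$ ($h{\left(b \right)} = \frac{-4 + b}{1} = \left(-4 + b\right) 1 = -4 + b$)
$h{\left(8 \right)} 0 \left(5 - 4\right) n = \left(-4 + 8\right) 0 \left(5 - 4\right) \left(-32\right) = 4 \cdot 0 \cdot 1 \left(-32\right) = 4 \cdot 0 \left(-32\right) = 0 \left(-32\right) = 0$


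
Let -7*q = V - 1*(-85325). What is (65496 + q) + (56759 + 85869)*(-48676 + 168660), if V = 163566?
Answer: 119791755245/7 ≈ 1.7113e+10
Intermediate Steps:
q = -248891/7 (q = -(163566 - 1*(-85325))/7 = -(163566 + 85325)/7 = -⅐*248891 = -248891/7 ≈ -35556.)
(65496 + q) + (56759 + 85869)*(-48676 + 168660) = (65496 - 248891/7) + (56759 + 85869)*(-48676 + 168660) = 209581/7 + 142628*119984 = 209581/7 + 17113077952 = 119791755245/7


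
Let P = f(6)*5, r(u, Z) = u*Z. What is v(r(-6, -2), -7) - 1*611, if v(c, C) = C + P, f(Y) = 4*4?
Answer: -538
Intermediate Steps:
f(Y) = 16
r(u, Z) = Z*u
P = 80 (P = 16*5 = 80)
v(c, C) = 80 + C (v(c, C) = C + 80 = 80 + C)
v(r(-6, -2), -7) - 1*611 = (80 - 7) - 1*611 = 73 - 611 = -538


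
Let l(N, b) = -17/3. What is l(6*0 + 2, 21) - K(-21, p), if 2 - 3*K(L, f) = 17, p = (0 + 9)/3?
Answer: -⅔ ≈ -0.66667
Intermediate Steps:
p = 3 (p = 9*(⅓) = 3)
K(L, f) = -5 (K(L, f) = ⅔ - ⅓*17 = ⅔ - 17/3 = -5)
l(N, b) = -17/3 (l(N, b) = -17*⅓ = -17/3)
l(6*0 + 2, 21) - K(-21, p) = -17/3 - 1*(-5) = -17/3 + 5 = -⅔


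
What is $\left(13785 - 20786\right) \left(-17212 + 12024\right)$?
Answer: $36321188$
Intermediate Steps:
$\left(13785 - 20786\right) \left(-17212 + 12024\right) = \left(-7001\right) \left(-5188\right) = 36321188$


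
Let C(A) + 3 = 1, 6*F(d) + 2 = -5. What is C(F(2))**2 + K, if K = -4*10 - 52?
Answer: -88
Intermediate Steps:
F(d) = -7/6 (F(d) = -1/3 + (1/6)*(-5) = -1/3 - 5/6 = -7/6)
C(A) = -2 (C(A) = -3 + 1 = -2)
K = -92 (K = -40 - 52 = -92)
C(F(2))**2 + K = (-2)**2 - 92 = 4 - 92 = -88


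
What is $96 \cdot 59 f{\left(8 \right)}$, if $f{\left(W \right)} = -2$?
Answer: $-11328$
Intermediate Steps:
$96 \cdot 59 f{\left(8 \right)} = 96 \cdot 59 \left(-2\right) = 5664 \left(-2\right) = -11328$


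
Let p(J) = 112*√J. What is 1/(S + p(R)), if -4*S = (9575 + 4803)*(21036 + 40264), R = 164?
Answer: -15738775/3467926538861806 - 8*√41/1733963269430903 ≈ -4.5384e-9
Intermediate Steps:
S = -220342850 (S = -(9575 + 4803)*(21036 + 40264)/4 = -7189*61300/2 = -¼*881371400 = -220342850)
1/(S + p(R)) = 1/(-220342850 + 112*√164) = 1/(-220342850 + 112*(2*√41)) = 1/(-220342850 + 224*√41)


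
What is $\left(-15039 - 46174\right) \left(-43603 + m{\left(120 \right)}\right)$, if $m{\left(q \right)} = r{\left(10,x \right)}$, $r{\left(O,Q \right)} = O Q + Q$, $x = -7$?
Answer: $2673783840$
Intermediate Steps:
$r{\left(O,Q \right)} = Q + O Q$
$m{\left(q \right)} = -77$ ($m{\left(q \right)} = - 7 \left(1 + 10\right) = \left(-7\right) 11 = -77$)
$\left(-15039 - 46174\right) \left(-43603 + m{\left(120 \right)}\right) = \left(-15039 - 46174\right) \left(-43603 - 77\right) = \left(-61213\right) \left(-43680\right) = 2673783840$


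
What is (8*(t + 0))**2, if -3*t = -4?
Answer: 1024/9 ≈ 113.78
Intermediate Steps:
t = 4/3 (t = -1/3*(-4) = 4/3 ≈ 1.3333)
(8*(t + 0))**2 = (8*(4/3 + 0))**2 = (8*(4/3))**2 = (32/3)**2 = 1024/9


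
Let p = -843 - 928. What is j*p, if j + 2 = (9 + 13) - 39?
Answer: 33649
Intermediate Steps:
p = -1771
j = -19 (j = -2 + ((9 + 13) - 39) = -2 + (22 - 39) = -2 - 17 = -19)
j*p = -19*(-1771) = 33649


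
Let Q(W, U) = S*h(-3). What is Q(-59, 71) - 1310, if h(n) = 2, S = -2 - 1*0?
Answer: -1314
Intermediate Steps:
S = -2 (S = -2 + 0 = -2)
Q(W, U) = -4 (Q(W, U) = -2*2 = -4)
Q(-59, 71) - 1310 = -4 - 1310 = -1314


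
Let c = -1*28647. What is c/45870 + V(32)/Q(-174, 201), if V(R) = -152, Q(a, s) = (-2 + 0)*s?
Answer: -757309/3073290 ≈ -0.24642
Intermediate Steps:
c = -28647
Q(a, s) = -2*s
c/45870 + V(32)/Q(-174, 201) = -28647/45870 - 152/((-2*201)) = -28647*1/45870 - 152/(-402) = -9549/15290 - 152*(-1/402) = -9549/15290 + 76/201 = -757309/3073290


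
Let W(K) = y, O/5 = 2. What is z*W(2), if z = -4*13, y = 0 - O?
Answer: 520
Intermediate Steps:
O = 10 (O = 5*2 = 10)
y = -10 (y = 0 - 1*10 = 0 - 10 = -10)
z = -52
W(K) = -10
z*W(2) = -52*(-10) = 520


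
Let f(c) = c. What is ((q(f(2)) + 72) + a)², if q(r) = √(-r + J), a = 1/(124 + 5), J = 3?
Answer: 88698724/16641 ≈ 5330.1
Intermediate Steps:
a = 1/129 ≈ 0.0077519
q(r) = √(3 - r) (q(r) = √(-r + 3) = √(3 - r))
((q(f(2)) + 72) + a)² = ((√(3 - 1*2) + 72) + 1/129)² = ((√(3 - 2) + 72) + 1/129)² = ((√1 + 72) + 1/129)² = ((1 + 72) + 1/129)² = (73 + 1/129)² = (9418/129)² = 88698724/16641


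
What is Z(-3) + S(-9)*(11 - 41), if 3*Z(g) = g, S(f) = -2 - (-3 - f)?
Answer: 239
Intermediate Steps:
S(f) = 1 + f (S(f) = -2 + (3 + f) = 1 + f)
Z(g) = g/3
Z(-3) + S(-9)*(11 - 41) = (1/3)*(-3) + (1 - 9)*(11 - 41) = -1 - 8*(-30) = -1 + 240 = 239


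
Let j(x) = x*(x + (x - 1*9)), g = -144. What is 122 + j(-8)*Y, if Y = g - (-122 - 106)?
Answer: 16922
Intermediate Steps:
Y = 84 (Y = -144 - (-122 - 106) = -144 - 1*(-228) = -144 + 228 = 84)
j(x) = x*(-9 + 2*x) (j(x) = x*(x + (x - 9)) = x*(x + (-9 + x)) = x*(-9 + 2*x))
122 + j(-8)*Y = 122 - 8*(-9 + 2*(-8))*84 = 122 - 8*(-9 - 16)*84 = 122 - 8*(-25)*84 = 122 + 200*84 = 122 + 16800 = 16922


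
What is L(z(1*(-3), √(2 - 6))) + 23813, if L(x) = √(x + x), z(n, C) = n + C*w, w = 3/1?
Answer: 23813 + √(-6 + 12*I) ≈ 23815.0 + 3.1158*I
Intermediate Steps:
w = 3 (w = 3*1 = 3)
z(n, C) = n + 3*C (z(n, C) = n + C*3 = n + 3*C)
L(x) = √2*√x (L(x) = √(2*x) = √2*√x)
L(z(1*(-3), √(2 - 6))) + 23813 = √2*√(1*(-3) + 3*√(2 - 6)) + 23813 = √2*√(-3 + 3*√(-4)) + 23813 = √2*√(-3 + 3*(2*I)) + 23813 = √2*√(-3 + 6*I) + 23813 = 23813 + √2*√(-3 + 6*I)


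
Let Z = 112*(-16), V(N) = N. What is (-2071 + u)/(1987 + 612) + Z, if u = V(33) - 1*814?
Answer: -202620/113 ≈ -1793.1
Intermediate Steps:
Z = -1792
u = -781 (u = 33 - 1*814 = 33 - 814 = -781)
(-2071 + u)/(1987 + 612) + Z = (-2071 - 781)/(1987 + 612) - 1792 = -2852/2599 - 1792 = -2852*1/2599 - 1792 = -124/113 - 1792 = -202620/113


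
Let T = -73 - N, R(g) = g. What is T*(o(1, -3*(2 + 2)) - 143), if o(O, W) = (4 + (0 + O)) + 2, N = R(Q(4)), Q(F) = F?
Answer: 10472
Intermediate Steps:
N = 4
o(O, W) = 6 + O (o(O, W) = (4 + O) + 2 = 6 + O)
T = -77 (T = -73 - 1*4 = -73 - 4 = -77)
T*(o(1, -3*(2 + 2)) - 143) = -77*((6 + 1) - 143) = -77*(7 - 143) = -77*(-136) = 10472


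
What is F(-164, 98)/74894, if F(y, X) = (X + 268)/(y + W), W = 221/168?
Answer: -30744/1023463957 ≈ -3.0039e-5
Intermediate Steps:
W = 221/168 (W = 221*(1/168) = 221/168 ≈ 1.3155)
F(y, X) = (268 + X)/(221/168 + y) (F(y, X) = (X + 268)/(y + 221/168) = (268 + X)/(221/168 + y))
F(-164, 98)/74894 = (168*(268 + 98)/(221 + 168*(-164)))/74894 = (168*366/(221 - 27552))*(1/74894) = (168*366/(-27331))*(1/74894) = (168*(-1/27331)*366)*(1/74894) = -61488/27331*1/74894 = -30744/1023463957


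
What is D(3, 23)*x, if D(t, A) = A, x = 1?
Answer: 23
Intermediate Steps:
D(3, 23)*x = 23*1 = 23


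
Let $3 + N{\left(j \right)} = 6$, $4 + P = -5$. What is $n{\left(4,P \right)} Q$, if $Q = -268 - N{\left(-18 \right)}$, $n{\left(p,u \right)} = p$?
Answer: $-1084$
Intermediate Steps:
$P = -9$ ($P = -4 - 5 = -9$)
$N{\left(j \right)} = 3$ ($N{\left(j \right)} = -3 + 6 = 3$)
$Q = -271$ ($Q = -268 - 3 = -271$)
$n{\left(4,P \right)} Q = 4 \left(-271\right) = -1084$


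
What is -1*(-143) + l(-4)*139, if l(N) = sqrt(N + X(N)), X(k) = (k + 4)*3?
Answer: 143 + 278*I ≈ 143.0 + 278.0*I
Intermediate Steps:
X(k) = 12 + 3*k (X(k) = (4 + k)*3 = 12 + 3*k)
l(N) = sqrt(12 + 4*N) (l(N) = sqrt(N + (12 + 3*N)) = sqrt(12 + 4*N))
-1*(-143) + l(-4)*139 = -1*(-143) + (2*sqrt(3 - 4))*139 = 143 + (2*sqrt(-1))*139 = 143 + (2*I)*139 = 143 + 278*I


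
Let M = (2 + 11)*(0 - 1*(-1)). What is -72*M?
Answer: -936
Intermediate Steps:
M = 13 (M = 13*(0 + 1) = 13*1 = 13)
-72*M = -72*13 = -936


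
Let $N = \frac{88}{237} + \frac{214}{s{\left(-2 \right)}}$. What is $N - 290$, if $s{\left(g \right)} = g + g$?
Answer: $- \frac{162643}{474} \approx -343.13$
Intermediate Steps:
$s{\left(g \right)} = 2 g$
$N = - \frac{25183}{474}$ ($N = \frac{88}{237} + \frac{214}{2 \left(-2\right)} = 88 \cdot \frac{1}{237} + \frac{214}{-4} = \frac{88}{237} + 214 \left(- \frac{1}{4}\right) = \frac{88}{237} - \frac{107}{2} = - \frac{25183}{474} \approx -53.129$)
$N - 290 = - \frac{25183}{474} - 290 = - \frac{162643}{474}$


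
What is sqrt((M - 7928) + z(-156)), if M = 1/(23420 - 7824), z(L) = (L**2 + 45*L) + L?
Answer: sqrt(561386882427)/7798 ≈ 96.083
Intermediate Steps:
z(L) = L**2 + 46*L
M = 1/15596 ≈ 6.4119e-5
sqrt((M - 7928) + z(-156)) = sqrt((1/15596 - 7928) - 156*(46 - 156)) = sqrt(-123645087/15596 - 156*(-110)) = sqrt(-123645087/15596 + 17160) = sqrt(143982273/15596) = sqrt(561386882427)/7798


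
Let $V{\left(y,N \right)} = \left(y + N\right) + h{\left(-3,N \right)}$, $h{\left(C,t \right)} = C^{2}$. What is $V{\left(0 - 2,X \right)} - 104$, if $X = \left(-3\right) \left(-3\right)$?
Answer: $-88$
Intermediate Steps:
$X = 9$
$V{\left(y,N \right)} = 9 + N + y$ ($V{\left(y,N \right)} = \left(y + N\right) + \left(-3\right)^{2} = \left(N + y\right) + 9 = 9 + N + y$)
$V{\left(0 - 2,X \right)} - 104 = \left(9 + 9 + \left(0 - 2\right)\right) - 104 = \left(9 + 9 - 2\right) - 104 = 16 - 104 = -88$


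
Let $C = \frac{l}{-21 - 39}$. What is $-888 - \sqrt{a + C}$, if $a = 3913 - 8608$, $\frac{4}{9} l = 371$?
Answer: $-888 - \frac{3 i \sqrt{209285}}{20} \approx -888.0 - 68.621 i$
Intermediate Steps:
$l = \frac{3339}{4}$ ($l = \frac{9}{4} \cdot 371 = \frac{3339}{4} \approx 834.75$)
$C = - \frac{1113}{80}$ ($C = \frac{3339}{4 \left(-21 - 39\right)} = \frac{3339}{4 \left(-60\right)} = \frac{3339}{4} \left(- \frac{1}{60}\right) = - \frac{1113}{80} \approx -13.913$)
$a = -4695$ ($a = 3913 - 8608 = -4695$)
$-888 - \sqrt{a + C} = -888 - \sqrt{-4695 - \frac{1113}{80}} = -888 - \sqrt{- \frac{376713}{80}} = -888 - \frac{3 i \sqrt{209285}}{20}$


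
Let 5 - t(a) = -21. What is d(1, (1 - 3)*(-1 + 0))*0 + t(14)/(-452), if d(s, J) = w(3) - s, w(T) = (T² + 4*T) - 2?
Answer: -13/226 ≈ -0.057522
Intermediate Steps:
w(T) = -2 + T² + 4*T
t(a) = 26 (t(a) = 5 - 1*(-21) = 5 + 21 = 26)
d(s, J) = 19 - s (d(s, J) = (-2 + 3² + 4*3) - s = (-2 + 9 + 12) - s = 19 - s)
d(1, (1 - 3)*(-1 + 0))*0 + t(14)/(-452) = (19 - 1*1)*0 + 26/(-452) = (19 - 1)*0 + 26*(-1/452) = 18*0 - 13/226 = 0 - 13/226 = -13/226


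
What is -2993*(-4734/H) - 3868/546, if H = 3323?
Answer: 3861672644/907179 ≈ 4256.8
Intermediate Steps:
-2993*(-4734/H) - 3868/546 = -2993/(3323/(-4734)) - 3868/546 = -2993/(3323*(-1/4734)) - 3868*1/546 = -2993/(-3323/4734) - 1934/273 = -2993*(-4734/3323) - 1934/273 = 14168862/3323 - 1934/273 = 3861672644/907179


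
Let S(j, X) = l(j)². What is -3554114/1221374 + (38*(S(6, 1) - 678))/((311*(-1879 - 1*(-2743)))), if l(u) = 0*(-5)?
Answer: -41103005333/13674503304 ≈ -3.0058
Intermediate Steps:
l(u) = 0
S(j, X) = 0 (S(j, X) = 0² = 0)
-3554114/1221374 + (38*(S(6, 1) - 678))/((311*(-1879 - 1*(-2743)))) = -3554114/1221374 + (38*(0 - 678))/((311*(-1879 - 1*(-2743)))) = -3554114*1/1221374 + (38*(-678))/((311*(-1879 + 2743))) = -1777057/610687 - 25764/(311*864) = -1777057/610687 - 25764/268704 = -1777057/610687 - 25764*1/268704 = -1777057/610687 - 2147/22392 = -41103005333/13674503304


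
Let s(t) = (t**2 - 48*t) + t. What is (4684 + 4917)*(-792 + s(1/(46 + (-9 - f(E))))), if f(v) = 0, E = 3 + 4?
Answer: -10426551586/1369 ≈ -7.6162e+6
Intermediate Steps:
E = 7
s(t) = t**2 - 47*t
(4684 + 4917)*(-792 + s(1/(46 + (-9 - f(E))))) = (4684 + 4917)*(-792 + (-47 + 1/(46 + (-9 - 1*0)))/(46 + (-9 - 1*0))) = 9601*(-792 + (-47 + 1/(46 + (-9 + 0)))/(46 + (-9 + 0))) = 9601*(-792 + (-47 + 1/(46 - 9))/(46 - 9)) = 9601*(-792 + (-47 + 1/37)/37) = 9601*(-792 + (1/37)*(-1738/37)) = 9601*(-792 - 1738/1369) = 9601*(-1085986/1369) = -10426551586/1369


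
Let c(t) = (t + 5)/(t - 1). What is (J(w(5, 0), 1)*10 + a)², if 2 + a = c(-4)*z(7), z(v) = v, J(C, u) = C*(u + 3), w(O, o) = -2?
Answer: 173889/25 ≈ 6955.6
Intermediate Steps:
J(C, u) = C*(3 + u)
c(t) = (5 + t)/(-1 + t)
a = -17/5 (a = -2 + ((5 - 4)/(-1 - 4))*7 = -2 + (1/(-5))*7 = -2 - ⅕*1*7 = -2 - ⅕*7 = -2 - 7/5 = -17/5 ≈ -3.4000)
(J(w(5, 0), 1)*10 + a)² = (-2*(3 + 1)*10 - 17/5)² = (-2*4*10 - 17/5)² = (-8*10 - 17/5)² = (-80 - 17/5)² = (-417/5)² = 173889/25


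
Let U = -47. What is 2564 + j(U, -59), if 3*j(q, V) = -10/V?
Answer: 453838/177 ≈ 2564.1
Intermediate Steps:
j(q, V) = -10/(3*V) (j(q, V) = (-10/V)/3 = -10/(3*V))
2564 + j(U, -59) = 2564 - 10/3/(-59) = 2564 - 10/3*(-1/59) = 2564 + 10/177 = 453838/177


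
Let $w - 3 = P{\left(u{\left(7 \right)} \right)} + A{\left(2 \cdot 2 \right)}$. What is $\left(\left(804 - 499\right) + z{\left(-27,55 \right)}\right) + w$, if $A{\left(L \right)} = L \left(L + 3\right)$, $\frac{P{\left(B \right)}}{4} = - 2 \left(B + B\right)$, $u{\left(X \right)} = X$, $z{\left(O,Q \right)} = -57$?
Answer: $167$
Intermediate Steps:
$P{\left(B \right)} = - 16 B$ ($P{\left(B \right)} = 4 \left(- 2 \left(B + B\right)\right) = 4 \left(- 2 \cdot 2 B\right) = 4 \left(- 4 B\right) = - 16 B$)
$A{\left(L \right)} = L \left(3 + L\right)$
$w = -81$ ($w = 3 - \left(112 - 2 \cdot 2 \left(3 + 2 \cdot 2\right)\right) = 3 - \left(112 - 4 \left(3 + 4\right)\right) = 3 + \left(-112 + 4 \cdot 7\right) = 3 + \left(-112 + 28\right) = 3 - 84 = -81$)
$\left(\left(804 - 499\right) + z{\left(-27,55 \right)}\right) + w = \left(\left(804 - 499\right) - 57\right) - 81 = \left(305 - 57\right) - 81 = 248 - 81 = 167$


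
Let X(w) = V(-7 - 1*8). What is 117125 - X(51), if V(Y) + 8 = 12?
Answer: 117121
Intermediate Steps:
V(Y) = 4 (V(Y) = -8 + 12 = 4)
X(w) = 4
117125 - X(51) = 117125 - 1*4 = 117125 - 4 = 117121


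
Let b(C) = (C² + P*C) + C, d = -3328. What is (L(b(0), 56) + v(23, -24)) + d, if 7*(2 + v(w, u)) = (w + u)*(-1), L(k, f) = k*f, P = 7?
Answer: -23309/7 ≈ -3329.9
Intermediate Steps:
b(C) = C² + 8*C (b(C) = (C² + 7*C) + C = C² + 8*C)
L(k, f) = f*k
v(w, u) = -2 - u/7 - w/7 (v(w, u) = -2 + ((w + u)*(-1))/7 = -2 + ((u + w)*(-1))/7 = -2 + (-u - w)/7 = -2 + (-u/7 - w/7) = -2 - u/7 - w/7)
(L(b(0), 56) + v(23, -24)) + d = (56*(0*(8 + 0)) + (-2 - ⅐*(-24) - ⅐*23)) - 3328 = (56*(0*8) + (-2 + 24/7 - 23/7)) - 3328 = (56*0 - 13/7) - 3328 = (0 - 13/7) - 3328 = -13/7 - 3328 = -23309/7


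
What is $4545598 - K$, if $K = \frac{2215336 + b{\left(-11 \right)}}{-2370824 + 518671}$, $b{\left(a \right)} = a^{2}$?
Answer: $\frac{8419145187951}{1852153} \approx 4.5456 \cdot 10^{6}$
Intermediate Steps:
$K = - \frac{2215457}{1852153}$ ($K = \frac{2215336 + \left(-11\right)^{2}}{-2370824 + 518671} = \frac{2215336 + 121}{-1852153} = 2215457 \left(- \frac{1}{1852153}\right) = - \frac{2215457}{1852153} \approx -1.1962$)
$4545598 - K = 4545598 - - \frac{2215457}{1852153} = 4545598 + \frac{2215457}{1852153} = \frac{8419145187951}{1852153}$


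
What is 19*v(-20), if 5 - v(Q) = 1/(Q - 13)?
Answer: 3154/33 ≈ 95.576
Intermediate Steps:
v(Q) = 5 - 1/(-13 + Q) (v(Q) = 5 - 1/(Q - 13) = 5 - 1/(-13 + Q))
19*v(-20) = 19*((-66 + 5*(-20))/(-13 - 20)) = 19*((-66 - 100)/(-33)) = 19*(-1/33*(-166)) = 19*(166/33) = 3154/33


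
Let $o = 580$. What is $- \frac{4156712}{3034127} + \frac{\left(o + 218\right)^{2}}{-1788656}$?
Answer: $- \frac{2341768017295}{1356752365828} \approx -1.726$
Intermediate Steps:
$- \frac{4156712}{3034127} + \frac{\left(o + 218\right)^{2}}{-1788656} = - \frac{4156712}{3034127} + \frac{\left(580 + 218\right)^{2}}{-1788656} = \left(-4156712\right) \frac{1}{3034127} + 798^{2} \left(- \frac{1}{1788656}\right) = - \frac{4156712}{3034127} + 636804 \left(- \frac{1}{1788656}\right) = - \frac{4156712}{3034127} - \frac{159201}{447164} = - \frac{2341768017295}{1356752365828}$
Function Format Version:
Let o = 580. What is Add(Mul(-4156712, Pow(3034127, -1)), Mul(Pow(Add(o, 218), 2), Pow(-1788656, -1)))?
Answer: Rational(-2341768017295, 1356752365828) ≈ -1.7260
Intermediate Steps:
Add(Mul(-4156712, Pow(3034127, -1)), Mul(Pow(Add(o, 218), 2), Pow(-1788656, -1))) = Add(Mul(-4156712, Pow(3034127, -1)), Mul(Pow(Add(580, 218), 2), Pow(-1788656, -1))) = Add(Mul(-4156712, Rational(1, 3034127)), Mul(Pow(798, 2), Rational(-1, 1788656))) = Add(Rational(-4156712, 3034127), Mul(636804, Rational(-1, 1788656))) = Add(Rational(-4156712, 3034127), Rational(-159201, 447164)) = Rational(-2341768017295, 1356752365828)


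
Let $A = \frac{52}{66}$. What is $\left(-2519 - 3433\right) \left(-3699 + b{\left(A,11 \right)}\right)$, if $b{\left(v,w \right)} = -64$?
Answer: $22397376$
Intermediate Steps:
$A = \frac{26}{33}$ ($A = 52 \cdot \frac{1}{66} = \frac{26}{33} \approx 0.78788$)
$\left(-2519 - 3433\right) \left(-3699 + b{\left(A,11 \right)}\right) = \left(-2519 - 3433\right) \left(-3699 - 64\right) = \left(-5952\right) \left(-3763\right) = 22397376$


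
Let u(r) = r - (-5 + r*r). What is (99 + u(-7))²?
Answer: 2304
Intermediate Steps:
u(r) = 5 + r - r² (u(r) = r - (-5 + r²) = r + (5 - r²) = 5 + r - r²)
(99 + u(-7))² = (99 + (5 - 7 - 1*(-7)²))² = (99 + (5 - 7 - 1*49))² = (99 + (5 - 7 - 49))² = (99 - 51)² = 48² = 2304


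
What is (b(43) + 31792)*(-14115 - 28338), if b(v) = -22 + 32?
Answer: -1350090306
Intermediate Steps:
b(v) = 10
(b(43) + 31792)*(-14115 - 28338) = (10 + 31792)*(-14115 - 28338) = 31802*(-42453) = -1350090306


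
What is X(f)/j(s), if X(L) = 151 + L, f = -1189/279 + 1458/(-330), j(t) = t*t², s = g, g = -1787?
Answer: -2183903/87567015934035 ≈ -2.4940e-8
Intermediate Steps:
s = -1787
j(t) = t³
f = -133192/15345 (f = -1189*1/279 + 1458*(-1/330) = -1189/279 - 243/55 = -133192/15345 ≈ -8.6798)
X(f)/j(s) = (151 - 133192/15345)/((-1787)³) = (2183903/15345)/(-5706550403) = (2183903/15345)*(-1/5706550403) = -2183903/87567015934035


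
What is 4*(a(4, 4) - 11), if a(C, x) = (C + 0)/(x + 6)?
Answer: -212/5 ≈ -42.400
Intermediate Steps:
a(C, x) = C/(6 + x)
4*(a(4, 4) - 11) = 4*(4/(6 + 4) - 11) = 4*(4/10 - 11) = 4*(4*(⅒) - 11) = 4*(⅖ - 11) = 4*(-53/5) = -212/5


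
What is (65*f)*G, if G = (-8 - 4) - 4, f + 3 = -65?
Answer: 70720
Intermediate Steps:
f = -68 (f = -3 - 65 = -68)
G = -16 (G = -12 - 4 = -16)
(65*f)*G = (65*(-68))*(-16) = -4420*(-16) = 70720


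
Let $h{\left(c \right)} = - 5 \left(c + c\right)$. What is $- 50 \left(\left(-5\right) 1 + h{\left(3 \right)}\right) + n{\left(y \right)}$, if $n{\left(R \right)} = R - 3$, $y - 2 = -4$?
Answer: $1745$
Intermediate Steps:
$h{\left(c \right)} = - 10 c$ ($h{\left(c \right)} = - 5 \cdot 2 c = - 10 c$)
$y = -2$ ($y = 2 - 4 = -2$)
$n{\left(R \right)} = -3 + R$ ($n{\left(R \right)} = R - 3 = -3 + R$)
$- 50 \left(\left(-5\right) 1 + h{\left(3 \right)}\right) + n{\left(y \right)} = - 50 \left(\left(-5\right) 1 - 30\right) - 5 = - 50 \left(-5 - 30\right) - 5 = \left(-50\right) \left(-35\right) - 5 = 1750 - 5 = 1745$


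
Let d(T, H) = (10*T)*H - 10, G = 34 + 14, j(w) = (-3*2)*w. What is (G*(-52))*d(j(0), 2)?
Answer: 24960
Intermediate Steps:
j(w) = -6*w
G = 48
d(T, H) = -10 + 10*H*T (d(T, H) = 10*H*T - 10 = -10 + 10*H*T)
(G*(-52))*d(j(0), 2) = (48*(-52))*(-10 + 10*2*(-6*0)) = -2496*(-10 + 10*2*0) = -2496*(-10 + 0) = -2496*(-10) = 24960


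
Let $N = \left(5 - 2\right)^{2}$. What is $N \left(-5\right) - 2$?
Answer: $-47$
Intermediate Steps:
$N = 9$ ($N = 3^{2} = 9$)
$N \left(-5\right) - 2 = 9 \left(-5\right) - 2 = -45 - 2 = -47$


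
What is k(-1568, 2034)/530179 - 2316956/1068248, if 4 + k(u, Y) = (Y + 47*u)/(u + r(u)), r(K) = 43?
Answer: -468310530397181/215925762749450 ≈ -2.1688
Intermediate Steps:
k(u, Y) = -4 + (Y + 47*u)/(43 + u) (k(u, Y) = -4 + (Y + 47*u)/(u + 43) = -4 + (Y + 47*u)/(43 + u))
k(-1568, 2034)/530179 - 2316956/1068248 = ((-172 + 2034 + 43*(-1568))/(43 - 1568))/530179 - 2316956/1068248 = ((-172 + 2034 - 67424)/(-1525))*(1/530179) - 2316956*1/1068248 = -1/1525*(-65562)*(1/530179) - 579239/267062 = (65562/1525)*(1/530179) - 579239/267062 = 65562/808522975 - 579239/267062 = -468310530397181/215925762749450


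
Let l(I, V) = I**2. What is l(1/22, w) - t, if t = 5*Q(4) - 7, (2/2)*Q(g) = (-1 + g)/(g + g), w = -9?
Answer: 4963/968 ≈ 5.1271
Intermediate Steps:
Q(g) = (-1 + g)/(2*g) (Q(g) = (-1 + g)/(g + g) = (-1 + g)/((2*g)) = (-1 + g)*(1/(2*g)) = (-1 + g)/(2*g))
t = -41/8 (t = 5*((1/2)*(-1 + 4)/4) - 7 = 5*((1/2)*(1/4)*3) - 7 = 5*(3/8) - 7 = 15/8 - 7 = -41/8 ≈ -5.1250)
l(1/22, w) - t = (1/22)**2 - 1*(-41/8) = (1/22)**2 + 41/8 = 1/484 + 41/8 = 4963/968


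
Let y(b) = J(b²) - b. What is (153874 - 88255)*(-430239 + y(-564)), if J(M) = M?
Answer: -7321702401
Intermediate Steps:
y(b) = b² - b
(153874 - 88255)*(-430239 + y(-564)) = (153874 - 88255)*(-430239 - 564*(-1 - 564)) = 65619*(-430239 - 564*(-565)) = 65619*(-430239 + 318660) = 65619*(-111579) = -7321702401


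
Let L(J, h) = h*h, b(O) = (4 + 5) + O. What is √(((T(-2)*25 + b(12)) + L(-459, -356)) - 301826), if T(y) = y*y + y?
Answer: I*√175019 ≈ 418.35*I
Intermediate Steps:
b(O) = 9 + O
T(y) = y + y² (T(y) = y² + y = y + y²)
L(J, h) = h²
√(((T(-2)*25 + b(12)) + L(-459, -356)) - 301826) = √(((-2*(1 - 2)*25 + (9 + 12)) + (-356)²) - 301826) = √(((-2*(-1)*25 + 21) + 126736) - 301826) = √(((2*25 + 21) + 126736) - 301826) = √(((50 + 21) + 126736) - 301826) = √((71 + 126736) - 301826) = √(126807 - 301826) = √(-175019) = I*√175019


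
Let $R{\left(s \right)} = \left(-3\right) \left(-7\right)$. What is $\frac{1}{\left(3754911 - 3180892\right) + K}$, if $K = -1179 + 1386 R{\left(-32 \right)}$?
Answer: $\frac{1}{601946} \approx 1.6613 \cdot 10^{-6}$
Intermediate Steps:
$R{\left(s \right)} = 21$
$K = 27927$ ($K = -1179 + 1386 \cdot 21 = -1179 + 29106 = 27927$)
$\frac{1}{\left(3754911 - 3180892\right) + K} = \frac{1}{\left(3754911 - 3180892\right) + 27927} = \frac{1}{574019 + 27927} = \frac{1}{601946}$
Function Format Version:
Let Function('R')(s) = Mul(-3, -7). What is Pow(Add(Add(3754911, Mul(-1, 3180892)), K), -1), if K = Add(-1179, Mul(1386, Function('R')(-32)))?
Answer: Rational(1, 601946) ≈ 1.6613e-6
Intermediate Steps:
Function('R')(s) = 21
K = 27927 (K = Add(-1179, Mul(1386, 21)) = Add(-1179, 29106) = 27927)
Pow(Add(Add(3754911, Mul(-1, 3180892)), K), -1) = Pow(Add(Add(3754911, Mul(-1, 3180892)), 27927), -1) = Pow(Add(Add(3754911, -3180892), 27927), -1) = Pow(Add(574019, 27927), -1) = Pow(601946, -1) = Rational(1, 601946)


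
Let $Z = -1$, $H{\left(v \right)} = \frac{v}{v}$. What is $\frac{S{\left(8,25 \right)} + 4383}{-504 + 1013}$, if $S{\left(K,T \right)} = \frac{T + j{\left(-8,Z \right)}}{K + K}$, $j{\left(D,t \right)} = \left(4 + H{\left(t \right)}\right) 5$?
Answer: $\frac{35089}{4072} \approx 8.6171$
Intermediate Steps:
$H{\left(v \right)} = 1$
$j{\left(D,t \right)} = 25$ ($j{\left(D,t \right)} = \left(4 + 1\right) 5 = 5 \cdot 5 = 25$)
$S{\left(K,T \right)} = \frac{25 + T}{2 K}$ ($S{\left(K,T \right)} = \frac{T + 25}{K + K} = \frac{25 + T}{2 K}$)
$\frac{S{\left(8,25 \right)} + 4383}{-504 + 1013} = \frac{\frac{25 + 25}{2 \cdot 8} + 4383}{-504 + 1013} = \frac{\frac{1}{2} \cdot \frac{1}{8} \cdot 50 + 4383}{509} = \left(\frac{25}{8} + 4383\right) \frac{1}{509} = \frac{35089}{8} \cdot \frac{1}{509} = \frac{35089}{4072}$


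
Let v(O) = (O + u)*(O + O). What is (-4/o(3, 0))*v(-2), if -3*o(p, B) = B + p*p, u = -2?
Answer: 64/3 ≈ 21.333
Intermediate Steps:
v(O) = 2*O*(-2 + O) (v(O) = (O - 2)*(O + O) = (-2 + O)*(2*O) = 2*O*(-2 + O))
o(p, B) = -B/3 - p²/3 (o(p, B) = -(B + p*p)/3 = -(B + p²)/3 = -B/3 - p²/3)
(-4/o(3, 0))*v(-2) = (-4/(-⅓*0 - ⅓*3²))*(2*(-2)*(-2 - 2)) = (-4/(0 - ⅓*9))*(2*(-2)*(-4)) = (-4/(0 - 3))*16 = (-4/(-3))*16 = -⅓*(-4)*16 = (4/3)*16 = 64/3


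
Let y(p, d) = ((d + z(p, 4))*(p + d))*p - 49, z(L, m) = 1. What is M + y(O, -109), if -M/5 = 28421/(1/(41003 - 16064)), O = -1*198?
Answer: -3550521532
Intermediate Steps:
O = -198
y(p, d) = -49 + p*(1 + d)*(d + p) (y(p, d) = ((d + 1)*(p + d))*p - 49 = ((1 + d)*(d + p))*p - 49 = p*(1 + d)*(d + p) - 49 = -49 + p*(1 + d)*(d + p))
M = -3543956595 (M = -142105/(1/(41003 - 16064)) = -142105/(1/24939) = -142105/1/24939 = -142105*24939 = -5*708791319 = -3543956595)
M + y(O, -109) = -3543956595 + (-49 + (-198)² - 109*(-198) - 109*(-198)² - 198*(-109)²) = -3543956595 + (-49 + 39204 + 21582 - 109*39204 - 198*11881) = -3543956595 + (-49 + 39204 + 21582 - 4273236 - 2352438) = -3543956595 - 6564937 = -3550521532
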